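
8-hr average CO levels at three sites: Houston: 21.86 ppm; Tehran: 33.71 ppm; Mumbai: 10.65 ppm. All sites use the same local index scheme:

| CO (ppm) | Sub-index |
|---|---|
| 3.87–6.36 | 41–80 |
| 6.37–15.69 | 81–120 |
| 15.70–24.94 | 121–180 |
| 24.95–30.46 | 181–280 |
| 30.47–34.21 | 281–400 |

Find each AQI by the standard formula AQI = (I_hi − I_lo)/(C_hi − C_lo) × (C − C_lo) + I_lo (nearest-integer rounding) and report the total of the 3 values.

Houston 21.86: bracket 15.70–24.94 → index 121–180; slope 59/9.24, offset 6.16.
AQI = 121 + 59/9.24·6.16 ≈ 160.33 ⇒ 160.
Tehran: row 30.47–34.21 (AQI 281–400). (400−281)·(33.71−30.47)/(34.21−30.47) + 281 = 119·3.24/3.74 + 281 ≈ 384.09 → 384.
Mumbai 10.65: bracket 6.37–15.69 → index 81–120; slope 39/9.32, offset 4.28.
AQI = 81 + 39/9.32·4.28 ≈ 98.91 ⇒ 99.
AQIs: Houston=160, Tehran=384, Mumbai=99. Sum = 160 + 384 + 99 = 643.

643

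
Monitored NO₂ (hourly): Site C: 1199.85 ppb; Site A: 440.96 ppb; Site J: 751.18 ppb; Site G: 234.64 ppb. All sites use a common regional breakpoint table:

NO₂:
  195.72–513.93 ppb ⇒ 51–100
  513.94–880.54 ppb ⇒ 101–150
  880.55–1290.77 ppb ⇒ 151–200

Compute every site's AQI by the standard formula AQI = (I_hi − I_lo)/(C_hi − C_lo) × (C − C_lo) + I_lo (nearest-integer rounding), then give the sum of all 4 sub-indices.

Site C 1199.85: bracket 880.55–1290.77 → index 151–200; slope 49/410.22, offset 319.30.
AQI = 151 + 49/410.22·319.30 ≈ 189.14 ⇒ 189.
Site A: 440.96 ∈ [195.72, 513.93] ↔ index [51, 100].
51 + (440.96−195.72)·(100−51)/(513.93−195.72) = 51 + 245.24·49/318.21 ≈ 88.76, so AQI = 89.
Site J: 751.18 ∈ [513.94, 880.54] ↔ index [101, 150].
101 + (751.18−513.94)·(150−101)/(880.54−513.94) = 101 + 237.24·49/366.60 ≈ 132.71, so AQI = 133.
Site G 234.64: bracket 195.72–513.93 → index 51–100; slope 49/318.21, offset 38.92.
AQI = 51 + 49/318.21·38.92 ≈ 56.99 ⇒ 57.
AQIs: Site C=189, Site A=89, Site J=133, Site G=57. Sum = 189 + 89 + 133 + 57 = 468.

468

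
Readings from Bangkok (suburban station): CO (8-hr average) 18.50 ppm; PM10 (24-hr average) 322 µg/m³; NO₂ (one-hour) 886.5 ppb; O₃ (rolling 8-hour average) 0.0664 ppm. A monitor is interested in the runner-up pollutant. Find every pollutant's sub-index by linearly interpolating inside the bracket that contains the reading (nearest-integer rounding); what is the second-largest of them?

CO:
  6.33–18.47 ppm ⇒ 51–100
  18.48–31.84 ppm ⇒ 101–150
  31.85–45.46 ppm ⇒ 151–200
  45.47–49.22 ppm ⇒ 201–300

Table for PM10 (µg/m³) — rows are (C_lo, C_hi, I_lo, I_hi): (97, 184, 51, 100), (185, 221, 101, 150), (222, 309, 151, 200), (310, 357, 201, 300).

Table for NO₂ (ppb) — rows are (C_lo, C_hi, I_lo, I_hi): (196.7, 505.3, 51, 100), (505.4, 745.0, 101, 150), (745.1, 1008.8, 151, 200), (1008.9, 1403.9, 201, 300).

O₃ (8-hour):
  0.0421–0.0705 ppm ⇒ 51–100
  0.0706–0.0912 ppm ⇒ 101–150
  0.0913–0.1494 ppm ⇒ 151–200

177

CO: 18.50 ∈ [18.48, 31.84] ↔ index [101, 150].
101 + (18.50−18.48)·(150−101)/(31.84−18.48) = 101 + 0.02·49/13.36 ≈ 101.07, so AQI = 101.
PM10: 322 ∈ [310, 357] ↔ index [201, 300].
201 + (322−310)·(300−201)/(357−310) = 201 + 12·99/47 ≈ 226.28, so AQI = 226.
NO₂: 886.5 ∈ [745.1, 1008.8] ↔ index [151, 200].
151 + (886.5−745.1)·(200−151)/(1008.8−745.1) = 151 + 141.4·49/263.7 ≈ 177.27, so AQI = 177.
O₃: 0.0664 ∈ [0.0421, 0.0705] ↔ index [51, 100].
51 + (0.0664−0.0421)·(100−51)/(0.0705−0.0421) = 51 + 0.0243·49/0.0284 ≈ 92.93, so AQI = 93.
Sub-indices: CO→101, PM10→226, NO₂→177, O₃→93. Ranked high→low: 226, 177, 101, 93. Second-highest sub-index = 177.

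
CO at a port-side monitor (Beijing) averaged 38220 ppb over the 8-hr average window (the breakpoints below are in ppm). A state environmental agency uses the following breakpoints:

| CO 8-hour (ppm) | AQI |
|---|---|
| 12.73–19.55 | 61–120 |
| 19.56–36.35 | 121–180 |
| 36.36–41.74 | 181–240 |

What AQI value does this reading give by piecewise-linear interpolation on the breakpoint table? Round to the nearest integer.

Convert: 38220 ppb = 38.22 ppm.
CO: row 36.36–41.74 (AQI 181–240). (240−181)·(38.22−36.36)/(41.74−36.36) + 181 = 59·1.86/5.38 + 181 ≈ 201.40 → 201.

201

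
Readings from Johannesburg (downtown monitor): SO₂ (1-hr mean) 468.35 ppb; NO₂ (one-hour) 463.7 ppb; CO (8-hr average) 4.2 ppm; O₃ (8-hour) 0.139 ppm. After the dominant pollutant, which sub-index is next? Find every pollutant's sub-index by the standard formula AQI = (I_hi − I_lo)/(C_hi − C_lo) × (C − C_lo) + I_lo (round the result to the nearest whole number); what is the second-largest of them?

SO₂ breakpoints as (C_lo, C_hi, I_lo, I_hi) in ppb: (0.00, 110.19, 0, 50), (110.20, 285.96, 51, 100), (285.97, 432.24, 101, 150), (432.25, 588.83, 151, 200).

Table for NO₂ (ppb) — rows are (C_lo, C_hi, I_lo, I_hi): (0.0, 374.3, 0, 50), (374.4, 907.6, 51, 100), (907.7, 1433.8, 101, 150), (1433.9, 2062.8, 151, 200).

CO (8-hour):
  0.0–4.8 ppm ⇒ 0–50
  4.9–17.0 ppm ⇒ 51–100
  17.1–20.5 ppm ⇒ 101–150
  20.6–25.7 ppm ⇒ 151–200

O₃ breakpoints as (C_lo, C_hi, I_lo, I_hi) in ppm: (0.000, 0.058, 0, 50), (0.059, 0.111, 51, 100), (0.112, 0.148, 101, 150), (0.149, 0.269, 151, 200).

138

SO₂: 468.35 lies in 432.25–588.83, so I_lo=151, I_hi=200, C_lo=432.25, C_hi=588.83.
(200−151)/(588.83−432.25) × (468.35−432.25) + 151 = 49/156.58 × 36.10 + 151 ≈ 162.30 → 162.
NO₂: 463.7 ∈ [374.4, 907.6] ↔ index [51, 100].
51 + (463.7−374.4)·(100−51)/(907.6−374.4) = 51 + 89.3·49/533.2 ≈ 59.21, so AQI = 59.
CO 4.2: bracket 0.0–4.8 → index 0–50; slope 50/4.8, offset 4.2.
AQI = 0 + 50/4.8·4.2 ≈ 43.75 ⇒ 44.
O₃: 0.139 ∈ [0.112, 0.148] ↔ index [101, 150].
101 + (0.139−0.112)·(150−101)/(0.148−0.112) = 101 + 0.027·49/0.036 ≈ 137.75, so AQI = 138.
Sub-indices: SO₂→162, NO₂→59, CO→44, O₃→138. Ranked high→low: 162, 138, 59, 44. Second-highest sub-index = 138.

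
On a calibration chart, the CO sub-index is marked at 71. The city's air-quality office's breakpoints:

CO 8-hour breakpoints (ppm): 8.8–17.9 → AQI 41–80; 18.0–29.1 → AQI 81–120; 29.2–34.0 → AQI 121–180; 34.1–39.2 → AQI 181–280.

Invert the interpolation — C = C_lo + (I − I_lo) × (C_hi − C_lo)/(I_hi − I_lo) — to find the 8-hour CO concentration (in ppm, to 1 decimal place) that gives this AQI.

AQI 71 lies in the 41–80 band, which corresponds to 8.8–17.9 ppm.
C = 8.8 + (71−41)×(17.9−8.8)/(80−41) = 8.8 + 30×9.1/39 ≈ 15.800 ppm → 15.8 ppm to 1 dp.

15.8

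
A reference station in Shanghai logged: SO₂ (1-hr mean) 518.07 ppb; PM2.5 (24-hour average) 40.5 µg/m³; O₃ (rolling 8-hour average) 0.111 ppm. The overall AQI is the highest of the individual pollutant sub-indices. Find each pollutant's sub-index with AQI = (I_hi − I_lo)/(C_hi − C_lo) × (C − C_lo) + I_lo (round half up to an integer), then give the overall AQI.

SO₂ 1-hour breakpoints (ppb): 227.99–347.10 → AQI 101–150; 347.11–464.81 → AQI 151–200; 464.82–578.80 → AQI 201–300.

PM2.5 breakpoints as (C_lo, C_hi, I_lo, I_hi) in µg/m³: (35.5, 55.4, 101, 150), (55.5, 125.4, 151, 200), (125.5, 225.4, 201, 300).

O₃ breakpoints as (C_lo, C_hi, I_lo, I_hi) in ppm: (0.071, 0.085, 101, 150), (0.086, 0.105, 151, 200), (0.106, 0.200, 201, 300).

247

SO₂: row 464.82–578.80 (AQI 201–300). (300−201)·(518.07−464.82)/(578.80−464.82) + 201 = 99·53.25/113.98 + 201 ≈ 247.25 → 247.
PM2.5 40.5: bracket 35.5–55.4 → index 101–150; slope 49/19.9, offset 5.0.
AQI = 101 + 49/19.9·5.0 ≈ 113.31 ⇒ 113.
O₃: 0.111 ∈ [0.106, 0.200] ↔ index [201, 300].
201 + (0.111−0.106)·(300−201)/(0.200−0.106) = 201 + 0.005·99/0.094 ≈ 206.27, so AQI = 206.
Sub-indices: SO₂→247, PM2.5→113, O₃→206. Overall AQI = max = 247; dominant pollutant is SO₂.
AQI 247: Very Unhealthy.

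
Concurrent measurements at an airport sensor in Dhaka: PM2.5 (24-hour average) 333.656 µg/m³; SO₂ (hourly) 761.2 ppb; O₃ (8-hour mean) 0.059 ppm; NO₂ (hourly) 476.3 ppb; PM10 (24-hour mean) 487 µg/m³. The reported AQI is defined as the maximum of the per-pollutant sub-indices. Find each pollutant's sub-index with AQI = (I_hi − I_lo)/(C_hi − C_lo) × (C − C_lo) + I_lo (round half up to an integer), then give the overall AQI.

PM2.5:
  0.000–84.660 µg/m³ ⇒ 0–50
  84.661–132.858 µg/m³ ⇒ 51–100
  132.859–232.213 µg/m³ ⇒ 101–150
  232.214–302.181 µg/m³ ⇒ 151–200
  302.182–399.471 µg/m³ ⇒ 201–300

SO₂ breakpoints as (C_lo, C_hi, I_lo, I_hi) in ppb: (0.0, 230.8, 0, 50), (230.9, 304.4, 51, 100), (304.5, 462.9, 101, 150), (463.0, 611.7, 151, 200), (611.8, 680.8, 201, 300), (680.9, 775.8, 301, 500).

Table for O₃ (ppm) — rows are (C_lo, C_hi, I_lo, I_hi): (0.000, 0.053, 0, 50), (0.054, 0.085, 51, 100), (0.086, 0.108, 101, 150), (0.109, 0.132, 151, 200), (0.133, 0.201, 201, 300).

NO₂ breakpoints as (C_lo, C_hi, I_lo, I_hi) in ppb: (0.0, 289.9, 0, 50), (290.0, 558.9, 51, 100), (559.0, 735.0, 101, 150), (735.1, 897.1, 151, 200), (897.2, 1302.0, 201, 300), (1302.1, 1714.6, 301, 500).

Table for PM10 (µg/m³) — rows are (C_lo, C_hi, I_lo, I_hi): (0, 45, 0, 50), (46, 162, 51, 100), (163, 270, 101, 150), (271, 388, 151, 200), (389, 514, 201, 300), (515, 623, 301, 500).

PM2.5: 333.656 lies in 302.182–399.471, so I_lo=201, I_hi=300, C_lo=302.182, C_hi=399.471.
(300−201)/(399.471−302.182) × (333.656−302.182) + 201 = 99/97.289 × 31.474 + 201 ≈ 233.03 → 233.
SO₂: 761.2 lies in 680.9–775.8, so I_lo=301, I_hi=500, C_lo=680.9, C_hi=775.8.
(500−301)/(775.8−680.9) × (761.2−680.9) + 301 = 199/94.9 × 80.3 + 301 ≈ 469.38 → 469.
O₃ 0.059: bracket 0.054–0.085 → index 51–100; slope 49/0.031, offset 0.005.
AQI = 51 + 49/0.031·0.005 ≈ 58.90 ⇒ 59.
NO₂: row 290.0–558.9 (AQI 51–100). (100−51)·(476.3−290.0)/(558.9−290.0) + 51 = 49·186.3/268.9 + 51 ≈ 84.95 → 85.
PM10: 487 ∈ [389, 514] ↔ index [201, 300].
201 + (487−389)·(300−201)/(514−389) = 201 + 98·99/125 ≈ 278.62, so AQI = 279.
Sub-indices: PM2.5→233, SO₂→469, O₃→59, NO₂→85, PM10→279. Overall AQI = max = 469; dominant pollutant is SO₂.

469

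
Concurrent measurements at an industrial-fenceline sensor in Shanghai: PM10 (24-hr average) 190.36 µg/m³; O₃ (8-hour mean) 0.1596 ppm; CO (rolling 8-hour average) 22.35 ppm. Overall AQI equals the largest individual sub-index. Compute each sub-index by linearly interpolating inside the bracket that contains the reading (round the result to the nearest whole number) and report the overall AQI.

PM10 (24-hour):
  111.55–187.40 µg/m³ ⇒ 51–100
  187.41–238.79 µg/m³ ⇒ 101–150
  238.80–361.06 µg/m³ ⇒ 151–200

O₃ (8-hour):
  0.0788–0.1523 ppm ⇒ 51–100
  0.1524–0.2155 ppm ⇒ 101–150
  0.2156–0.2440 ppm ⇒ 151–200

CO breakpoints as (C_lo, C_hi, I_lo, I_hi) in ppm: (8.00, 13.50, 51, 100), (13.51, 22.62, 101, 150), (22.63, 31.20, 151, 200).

149

PM10: row 187.41–238.79 (AQI 101–150). (150−101)·(190.36−187.41)/(238.79−187.41) + 101 = 49·2.95/51.38 + 101 ≈ 103.81 → 104.
O₃ 0.1596: bracket 0.1524–0.2155 → index 101–150; slope 49/0.0631, offset 0.0072.
AQI = 101 + 49/0.0631·0.0072 ≈ 106.59 ⇒ 107.
CO: 22.35 lies in 13.51–22.62, so I_lo=101, I_hi=150, C_lo=13.51, C_hi=22.62.
(150−101)/(22.62−13.51) × (22.35−13.51) + 101 = 49/9.11 × 8.84 + 101 ≈ 148.55 → 149.
Sub-indices: PM10→104, O₃→107, CO→149. Overall AQI = max = 149; dominant pollutant is CO.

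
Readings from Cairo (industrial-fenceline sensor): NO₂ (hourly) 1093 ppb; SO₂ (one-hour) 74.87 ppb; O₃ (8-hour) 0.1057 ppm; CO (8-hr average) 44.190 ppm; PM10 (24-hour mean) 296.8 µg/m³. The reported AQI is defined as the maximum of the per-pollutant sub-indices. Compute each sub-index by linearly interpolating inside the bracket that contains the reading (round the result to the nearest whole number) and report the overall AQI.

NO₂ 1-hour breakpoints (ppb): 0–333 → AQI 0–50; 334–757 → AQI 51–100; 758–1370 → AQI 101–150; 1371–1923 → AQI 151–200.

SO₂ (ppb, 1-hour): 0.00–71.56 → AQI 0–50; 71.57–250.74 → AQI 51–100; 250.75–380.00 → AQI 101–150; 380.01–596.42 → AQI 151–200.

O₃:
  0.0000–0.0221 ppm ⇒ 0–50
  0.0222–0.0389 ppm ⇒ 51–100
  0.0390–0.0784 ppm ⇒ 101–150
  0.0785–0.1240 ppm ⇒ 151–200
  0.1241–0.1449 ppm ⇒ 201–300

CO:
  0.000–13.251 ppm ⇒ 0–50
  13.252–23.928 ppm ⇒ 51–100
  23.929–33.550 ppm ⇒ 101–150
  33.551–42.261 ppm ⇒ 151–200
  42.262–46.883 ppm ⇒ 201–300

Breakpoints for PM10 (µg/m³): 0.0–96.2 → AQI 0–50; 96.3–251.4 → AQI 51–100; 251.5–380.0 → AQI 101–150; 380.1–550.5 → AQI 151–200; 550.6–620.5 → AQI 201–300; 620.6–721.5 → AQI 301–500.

NO₂: 1093 lies in 758–1370, so I_lo=101, I_hi=150, C_lo=758, C_hi=1370.
(150−101)/(1370−758) × (1093−758) + 101 = 49/612 × 335 + 101 ≈ 127.82 → 128.
SO₂ 74.87: bracket 71.57–250.74 → index 51–100; slope 49/179.17, offset 3.30.
AQI = 51 + 49/179.17·3.30 ≈ 51.90 ⇒ 52.
O₃: 0.1057 ∈ [0.0785, 0.1240] ↔ index [151, 200].
151 + (0.1057−0.0785)·(200−151)/(0.1240−0.0785) = 151 + 0.0272·49/0.0455 ≈ 180.29, so AQI = 180.
CO: 44.190 lies in 42.262–46.883, so I_lo=201, I_hi=300, C_lo=42.262, C_hi=46.883.
(300−201)/(46.883−42.262) × (44.190−42.262) + 201 = 99/4.621 × 1.928 + 201 ≈ 242.31 → 242.
PM10 296.8: bracket 251.5–380.0 → index 101–150; slope 49/128.5, offset 45.3.
AQI = 101 + 49/128.5·45.3 ≈ 118.27 ⇒ 118.
Sub-indices: NO₂→128, SO₂→52, O₃→180, CO→242, PM10→118. Overall AQI = max = 242; dominant pollutant is CO.

242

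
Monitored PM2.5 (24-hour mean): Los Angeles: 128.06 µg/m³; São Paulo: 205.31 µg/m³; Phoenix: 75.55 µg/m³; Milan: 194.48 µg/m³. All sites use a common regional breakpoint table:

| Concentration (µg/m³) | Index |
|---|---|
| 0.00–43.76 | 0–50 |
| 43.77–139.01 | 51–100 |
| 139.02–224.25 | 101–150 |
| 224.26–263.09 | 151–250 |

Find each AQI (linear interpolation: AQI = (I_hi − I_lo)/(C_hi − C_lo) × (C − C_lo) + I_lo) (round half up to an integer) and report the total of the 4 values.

433

Los Angeles: 128.06 lies in 43.77–139.01, so I_lo=51, I_hi=100, C_lo=43.77, C_hi=139.01.
(100−51)/(139.01−43.77) × (128.06−43.77) + 51 = 49/95.24 × 84.29 + 51 ≈ 94.37 → 94.
São Paulo 205.31: bracket 139.02–224.25 → index 101–150; slope 49/85.23, offset 66.29.
AQI = 101 + 49/85.23·66.29 ≈ 139.11 ⇒ 139.
Phoenix 75.55: bracket 43.77–139.01 → index 51–100; slope 49/95.24, offset 31.78.
AQI = 51 + 49/95.24·31.78 ≈ 67.35 ⇒ 67.
Milan: row 139.02–224.25 (AQI 101–150). (150−101)·(194.48−139.02)/(224.25−139.02) + 101 = 49·55.46/85.23 + 101 ≈ 132.88 → 133.
AQIs: Los Angeles=94, São Paulo=139, Phoenix=67, Milan=133. Sum = 94 + 139 + 67 + 133 = 433.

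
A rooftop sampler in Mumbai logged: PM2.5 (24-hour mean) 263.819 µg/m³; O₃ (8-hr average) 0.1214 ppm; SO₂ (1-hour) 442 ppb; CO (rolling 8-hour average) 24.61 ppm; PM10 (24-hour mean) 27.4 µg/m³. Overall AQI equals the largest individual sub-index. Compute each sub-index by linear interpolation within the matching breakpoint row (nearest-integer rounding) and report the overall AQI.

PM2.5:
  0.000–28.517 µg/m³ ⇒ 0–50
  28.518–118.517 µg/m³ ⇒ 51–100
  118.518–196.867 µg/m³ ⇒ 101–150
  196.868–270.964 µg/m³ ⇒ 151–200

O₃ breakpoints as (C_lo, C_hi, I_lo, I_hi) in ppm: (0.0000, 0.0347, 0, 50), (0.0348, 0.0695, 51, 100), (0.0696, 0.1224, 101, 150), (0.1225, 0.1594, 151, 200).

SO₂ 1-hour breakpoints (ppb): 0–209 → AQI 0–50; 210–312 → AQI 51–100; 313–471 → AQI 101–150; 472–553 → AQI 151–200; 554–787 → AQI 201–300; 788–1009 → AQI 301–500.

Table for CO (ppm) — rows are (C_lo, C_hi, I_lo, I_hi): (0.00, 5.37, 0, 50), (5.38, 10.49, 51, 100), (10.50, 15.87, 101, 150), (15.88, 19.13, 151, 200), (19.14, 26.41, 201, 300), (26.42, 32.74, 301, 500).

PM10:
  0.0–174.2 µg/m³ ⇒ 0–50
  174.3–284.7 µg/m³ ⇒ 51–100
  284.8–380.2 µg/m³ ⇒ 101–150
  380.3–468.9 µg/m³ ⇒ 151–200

275

PM2.5 263.819: bracket 196.868–270.964 → index 151–200; slope 49/74.096, offset 66.951.
AQI = 151 + 49/74.096·66.951 ≈ 195.27 ⇒ 195.
O₃: row 0.0696–0.1224 (AQI 101–150). (150−101)·(0.1214−0.0696)/(0.1224−0.0696) + 101 = 49·0.0518/0.0528 + 101 ≈ 149.07 → 149.
SO₂ 442: bracket 313–471 → index 101–150; slope 49/158, offset 129.
AQI = 101 + 49/158·129 ≈ 141.01 ⇒ 141.
CO: 24.61 lies in 19.14–26.41, so I_lo=201, I_hi=300, C_lo=19.14, C_hi=26.41.
(300−201)/(26.41−19.14) × (24.61−19.14) + 201 = 99/7.27 × 5.47 + 201 ≈ 275.49 → 275.
PM10: 27.4 lies in 0.0–174.2, so I_lo=0, I_hi=50, C_lo=0.0, C_hi=174.2.
(50−0)/(174.2−0.0) × (27.4−0.0) + 0 = 50/174.2 × 27.4 + 0 ≈ 7.86 → 8.
Sub-indices: PM2.5→195, O₃→149, SO₂→141, CO→275, PM10→8. Overall AQI = max = 275; dominant pollutant is CO.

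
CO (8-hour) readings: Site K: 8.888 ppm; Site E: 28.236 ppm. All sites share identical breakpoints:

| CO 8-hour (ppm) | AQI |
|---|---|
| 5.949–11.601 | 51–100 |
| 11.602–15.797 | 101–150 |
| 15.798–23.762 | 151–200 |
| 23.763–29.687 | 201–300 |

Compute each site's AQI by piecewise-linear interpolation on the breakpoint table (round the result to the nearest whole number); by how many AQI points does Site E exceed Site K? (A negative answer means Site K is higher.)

Site K: row 5.949–11.601 (AQI 51–100). (100−51)·(8.888−5.949)/(11.601−5.949) + 51 = 49·2.939/5.652 + 51 ≈ 76.48 → 76.
Site E: 28.236 lies in 23.763–29.687, so I_lo=201, I_hi=300, C_lo=23.763, C_hi=29.687.
(300−201)/(29.687−23.763) × (28.236−23.763) + 201 = 99/5.924 × 4.473 + 201 ≈ 275.75 → 276.
AQIs: Site K=76, Site E=276. Site E (276) − Site K (76) = 200.

200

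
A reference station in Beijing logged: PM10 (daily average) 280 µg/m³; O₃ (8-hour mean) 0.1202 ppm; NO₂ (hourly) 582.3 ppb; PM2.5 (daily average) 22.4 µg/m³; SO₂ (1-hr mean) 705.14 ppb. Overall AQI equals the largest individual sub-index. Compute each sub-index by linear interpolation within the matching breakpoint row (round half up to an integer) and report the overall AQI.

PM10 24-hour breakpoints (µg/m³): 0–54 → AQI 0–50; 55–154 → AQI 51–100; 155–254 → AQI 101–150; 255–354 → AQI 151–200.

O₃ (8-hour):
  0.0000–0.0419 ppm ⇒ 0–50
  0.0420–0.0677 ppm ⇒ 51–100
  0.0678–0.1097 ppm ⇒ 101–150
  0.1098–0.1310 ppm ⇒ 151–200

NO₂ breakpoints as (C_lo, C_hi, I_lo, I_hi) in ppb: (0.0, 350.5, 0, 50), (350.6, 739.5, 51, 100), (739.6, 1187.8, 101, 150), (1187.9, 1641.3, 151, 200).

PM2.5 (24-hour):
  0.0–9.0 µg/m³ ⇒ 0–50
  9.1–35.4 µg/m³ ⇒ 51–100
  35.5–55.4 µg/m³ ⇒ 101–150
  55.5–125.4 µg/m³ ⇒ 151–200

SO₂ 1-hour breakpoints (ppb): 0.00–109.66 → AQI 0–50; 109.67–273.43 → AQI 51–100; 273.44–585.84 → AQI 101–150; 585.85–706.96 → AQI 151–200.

PM10: row 255–354 (AQI 151–200). (200−151)·(280−255)/(354−255) + 151 = 49·25/99 + 151 ≈ 163.37 → 163.
O₃: row 0.1098–0.1310 (AQI 151–200). (200−151)·(0.1202−0.1098)/(0.1310−0.1098) + 151 = 49·0.0104/0.0212 + 151 ≈ 175.04 → 175.
NO₂: 582.3 lies in 350.6–739.5, so I_lo=51, I_hi=100, C_lo=350.6, C_hi=739.5.
(100−51)/(739.5−350.6) × (582.3−350.6) + 51 = 49/388.9 × 231.7 + 51 ≈ 80.19 → 80.
PM2.5: row 9.1–35.4 (AQI 51–100). (100−51)·(22.4−9.1)/(35.4−9.1) + 51 = 49·13.3/26.3 + 51 ≈ 75.78 → 76.
SO₂: 705.14 ∈ [585.85, 706.96] ↔ index [151, 200].
151 + (705.14−585.85)·(200−151)/(706.96−585.85) = 151 + 119.29·49/121.11 ≈ 199.26, so AQI = 199.
Sub-indices: PM10→163, O₃→175, NO₂→80, PM2.5→76, SO₂→199. Overall AQI = max = 199; dominant pollutant is SO₂.

199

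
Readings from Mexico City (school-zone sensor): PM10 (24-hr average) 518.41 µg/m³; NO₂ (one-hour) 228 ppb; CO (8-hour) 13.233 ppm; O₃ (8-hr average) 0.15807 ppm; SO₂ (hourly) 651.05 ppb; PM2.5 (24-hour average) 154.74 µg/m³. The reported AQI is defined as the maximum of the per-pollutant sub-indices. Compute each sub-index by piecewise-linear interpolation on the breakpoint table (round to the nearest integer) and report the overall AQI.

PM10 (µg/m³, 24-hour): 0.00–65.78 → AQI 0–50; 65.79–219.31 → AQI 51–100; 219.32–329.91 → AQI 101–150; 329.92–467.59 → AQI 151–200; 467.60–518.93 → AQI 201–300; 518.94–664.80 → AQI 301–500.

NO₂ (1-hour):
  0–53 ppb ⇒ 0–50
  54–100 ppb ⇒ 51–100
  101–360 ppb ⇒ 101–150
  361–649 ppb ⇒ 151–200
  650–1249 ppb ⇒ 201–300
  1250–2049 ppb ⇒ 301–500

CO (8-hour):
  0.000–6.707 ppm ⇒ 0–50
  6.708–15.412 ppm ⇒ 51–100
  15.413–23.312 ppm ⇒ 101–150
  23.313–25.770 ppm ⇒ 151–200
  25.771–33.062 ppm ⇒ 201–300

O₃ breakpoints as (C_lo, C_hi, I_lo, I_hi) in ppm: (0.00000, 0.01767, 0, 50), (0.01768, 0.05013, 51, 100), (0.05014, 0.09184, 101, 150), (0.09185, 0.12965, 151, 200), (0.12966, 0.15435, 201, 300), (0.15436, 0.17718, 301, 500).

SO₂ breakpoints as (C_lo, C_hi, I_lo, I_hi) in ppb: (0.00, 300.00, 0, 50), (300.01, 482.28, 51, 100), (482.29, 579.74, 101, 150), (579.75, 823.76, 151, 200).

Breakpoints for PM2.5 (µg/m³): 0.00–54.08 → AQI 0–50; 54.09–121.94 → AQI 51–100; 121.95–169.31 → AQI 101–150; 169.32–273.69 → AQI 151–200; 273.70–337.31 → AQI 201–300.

333

PM10: 518.41 lies in 467.60–518.93, so I_lo=201, I_hi=300, C_lo=467.60, C_hi=518.93.
(300−201)/(518.93−467.60) × (518.41−467.60) + 201 = 99/51.33 × 50.81 + 201 ≈ 299.00 → 299.
NO₂: 228 ∈ [101, 360] ↔ index [101, 150].
101 + (228−101)·(150−101)/(360−101) = 101 + 127·49/259 ≈ 125.03, so AQI = 125.
CO 13.233: bracket 6.708–15.412 → index 51–100; slope 49/8.704, offset 6.525.
AQI = 51 + 49/8.704·6.525 ≈ 87.73 ⇒ 88.
O₃: 0.15807 lies in 0.15436–0.17718, so I_lo=301, I_hi=500, C_lo=0.15436, C_hi=0.17718.
(500−301)/(0.17718−0.15436) × (0.15807−0.15436) + 301 = 199/0.02282 × 0.00371 + 301 ≈ 333.35 → 333.
SO₂: row 579.75–823.76 (AQI 151–200). (200−151)·(651.05−579.75)/(823.76−579.75) + 151 = 49·71.30/244.01 + 151 ≈ 165.32 → 165.
PM2.5: row 121.95–169.31 (AQI 101–150). (150−101)·(154.74−121.95)/(169.31−121.95) + 101 = 49·32.79/47.36 + 101 ≈ 134.93 → 135.
Sub-indices: PM10→299, NO₂→125, CO→88, O₃→333, SO₂→165, PM2.5→135. Overall AQI = max = 333; dominant pollutant is O₃.
AQI 333: Hazardous.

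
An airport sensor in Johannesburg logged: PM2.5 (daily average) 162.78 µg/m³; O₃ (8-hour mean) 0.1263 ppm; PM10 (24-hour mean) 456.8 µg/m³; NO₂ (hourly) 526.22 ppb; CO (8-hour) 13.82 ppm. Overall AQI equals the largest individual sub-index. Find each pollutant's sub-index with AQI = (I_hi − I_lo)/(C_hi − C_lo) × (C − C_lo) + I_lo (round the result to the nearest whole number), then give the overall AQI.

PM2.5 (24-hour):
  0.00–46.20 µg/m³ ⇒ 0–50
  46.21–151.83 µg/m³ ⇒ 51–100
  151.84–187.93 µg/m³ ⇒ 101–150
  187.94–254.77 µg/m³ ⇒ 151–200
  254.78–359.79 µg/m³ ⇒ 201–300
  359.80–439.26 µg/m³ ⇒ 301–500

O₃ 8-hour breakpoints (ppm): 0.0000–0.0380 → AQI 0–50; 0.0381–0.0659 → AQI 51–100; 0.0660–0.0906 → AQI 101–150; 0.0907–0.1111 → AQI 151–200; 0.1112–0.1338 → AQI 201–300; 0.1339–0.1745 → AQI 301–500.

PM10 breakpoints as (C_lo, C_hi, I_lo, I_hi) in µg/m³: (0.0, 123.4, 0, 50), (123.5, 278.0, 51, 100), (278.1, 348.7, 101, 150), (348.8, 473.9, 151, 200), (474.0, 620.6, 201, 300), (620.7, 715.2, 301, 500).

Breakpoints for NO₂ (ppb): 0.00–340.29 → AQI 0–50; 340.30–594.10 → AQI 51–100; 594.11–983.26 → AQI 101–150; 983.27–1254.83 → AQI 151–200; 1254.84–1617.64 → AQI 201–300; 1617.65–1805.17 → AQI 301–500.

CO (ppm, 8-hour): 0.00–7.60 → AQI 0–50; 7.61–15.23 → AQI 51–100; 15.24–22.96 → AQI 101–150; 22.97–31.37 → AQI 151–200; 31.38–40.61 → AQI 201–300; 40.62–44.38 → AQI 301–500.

PM2.5: row 151.84–187.93 (AQI 101–150). (150−101)·(162.78−151.84)/(187.93−151.84) + 101 = 49·10.94/36.09 + 101 ≈ 115.85 → 116.
O₃: 0.1263 lies in 0.1112–0.1338, so I_lo=201, I_hi=300, C_lo=0.1112, C_hi=0.1338.
(300−201)/(0.1338−0.1112) × (0.1263−0.1112) + 201 = 99/0.0226 × 0.0151 + 201 ≈ 267.15 → 267.
PM10: 456.8 lies in 348.8–473.9, so I_lo=151, I_hi=200, C_lo=348.8, C_hi=473.9.
(200−151)/(473.9−348.8) × (456.8−348.8) + 151 = 49/125.1 × 108.0 + 151 ≈ 193.30 → 193.
NO₂: row 340.30–594.10 (AQI 51–100). (100−51)·(526.22−340.30)/(594.10−340.30) + 51 = 49·185.92/253.80 + 51 ≈ 86.89 → 87.
CO 13.82: bracket 7.61–15.23 → index 51–100; slope 49/7.62, offset 6.21.
AQI = 51 + 49/7.62·6.21 ≈ 90.93 ⇒ 91.
Sub-indices: PM2.5→116, O₃→267, PM10→193, NO₂→87, CO→91. Overall AQI = max = 267; dominant pollutant is O₃.

267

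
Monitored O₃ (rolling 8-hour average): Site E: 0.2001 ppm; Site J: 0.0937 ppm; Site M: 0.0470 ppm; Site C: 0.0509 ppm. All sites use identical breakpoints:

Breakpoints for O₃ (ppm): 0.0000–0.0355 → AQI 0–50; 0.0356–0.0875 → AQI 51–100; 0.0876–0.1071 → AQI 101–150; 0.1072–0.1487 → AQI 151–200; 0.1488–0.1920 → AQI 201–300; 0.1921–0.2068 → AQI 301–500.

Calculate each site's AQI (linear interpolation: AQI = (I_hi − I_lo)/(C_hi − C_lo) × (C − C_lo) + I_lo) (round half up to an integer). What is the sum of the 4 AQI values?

652

Site E: 0.2001 ∈ [0.1921, 0.2068] ↔ index [301, 500].
301 + (0.2001−0.1921)·(500−301)/(0.2068−0.1921) = 301 + 0.0080·199/0.0147 ≈ 409.30, so AQI = 409.
Site J 0.0937: bracket 0.0876–0.1071 → index 101–150; slope 49/0.0195, offset 0.0061.
AQI = 101 + 49/0.0195·0.0061 ≈ 116.33 ⇒ 116.
Site M: 0.0470 ∈ [0.0356, 0.0875] ↔ index [51, 100].
51 + (0.0470−0.0356)·(100−51)/(0.0875−0.0356) = 51 + 0.0114·49/0.0519 ≈ 61.76, so AQI = 62.
Site C: 0.0509 lies in 0.0356–0.0875, so I_lo=51, I_hi=100, C_lo=0.0356, C_hi=0.0875.
(100−51)/(0.0875−0.0356) × (0.0509−0.0356) + 51 = 49/0.0519 × 0.0153 + 51 ≈ 65.45 → 65.
AQIs: Site E=409, Site J=116, Site M=62, Site C=65. Sum = 409 + 116 + 62 + 65 = 652.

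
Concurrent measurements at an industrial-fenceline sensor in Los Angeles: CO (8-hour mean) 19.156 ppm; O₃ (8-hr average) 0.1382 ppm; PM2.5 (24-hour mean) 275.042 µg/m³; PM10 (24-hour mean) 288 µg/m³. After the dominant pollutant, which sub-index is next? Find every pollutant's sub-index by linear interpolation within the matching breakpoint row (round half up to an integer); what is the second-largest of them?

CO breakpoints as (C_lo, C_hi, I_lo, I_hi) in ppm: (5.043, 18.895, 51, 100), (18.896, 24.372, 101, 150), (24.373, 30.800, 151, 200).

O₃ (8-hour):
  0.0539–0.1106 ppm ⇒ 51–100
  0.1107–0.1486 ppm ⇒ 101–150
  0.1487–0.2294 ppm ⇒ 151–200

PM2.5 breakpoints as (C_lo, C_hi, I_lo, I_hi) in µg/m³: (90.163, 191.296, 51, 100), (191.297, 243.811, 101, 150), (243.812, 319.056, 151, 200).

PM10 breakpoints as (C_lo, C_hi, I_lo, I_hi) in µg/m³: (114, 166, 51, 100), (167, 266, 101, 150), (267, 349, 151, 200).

164

CO: 19.156 lies in 18.896–24.372, so I_lo=101, I_hi=150, C_lo=18.896, C_hi=24.372.
(150−101)/(24.372−18.896) × (19.156−18.896) + 101 = 49/5.476 × 0.260 + 101 ≈ 103.33 → 103.
O₃: 0.1382 lies in 0.1107–0.1486, so I_lo=101, I_hi=150, C_lo=0.1107, C_hi=0.1486.
(150−101)/(0.1486−0.1107) × (0.1382−0.1107) + 101 = 49/0.0379 × 0.0275 + 101 ≈ 136.55 → 137.
PM2.5: row 243.812–319.056 (AQI 151–200). (200−151)·(275.042−243.812)/(319.056−243.812) + 151 = 49·31.230/75.244 + 151 ≈ 171.34 → 171.
PM10: 288 lies in 267–349, so I_lo=151, I_hi=200, C_lo=267, C_hi=349.
(200−151)/(349−267) × (288−267) + 151 = 49/82 × 21 + 151 ≈ 163.55 → 164.
Sub-indices: CO→103, O₃→137, PM2.5→171, PM10→164. Ranked high→low: 171, 164, 137, 103. Second-highest sub-index = 164.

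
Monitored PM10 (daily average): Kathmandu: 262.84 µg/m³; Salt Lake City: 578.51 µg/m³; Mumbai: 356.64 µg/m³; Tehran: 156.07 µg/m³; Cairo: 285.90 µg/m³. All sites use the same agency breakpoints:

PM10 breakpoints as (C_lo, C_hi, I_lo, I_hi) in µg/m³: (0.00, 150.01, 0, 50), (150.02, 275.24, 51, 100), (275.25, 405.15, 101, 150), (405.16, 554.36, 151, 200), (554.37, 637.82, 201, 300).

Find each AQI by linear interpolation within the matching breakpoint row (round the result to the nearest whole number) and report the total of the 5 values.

Kathmandu: 262.84 lies in 150.02–275.24, so I_lo=51, I_hi=100, C_lo=150.02, C_hi=275.24.
(100−51)/(275.24−150.02) × (262.84−150.02) + 51 = 49/125.22 × 112.82 + 51 ≈ 95.15 → 95.
Salt Lake City: row 554.37–637.82 (AQI 201–300). (300−201)·(578.51−554.37)/(637.82−554.37) + 201 = 99·24.14/83.45 + 201 ≈ 229.64 → 230.
Mumbai: 356.64 lies in 275.25–405.15, so I_lo=101, I_hi=150, C_lo=275.25, C_hi=405.15.
(150−101)/(405.15−275.25) × (356.64−275.25) + 101 = 49/129.90 × 81.39 + 101 ≈ 131.70 → 132.
Tehran: 156.07 ∈ [150.02, 275.24] ↔ index [51, 100].
51 + (156.07−150.02)·(100−51)/(275.24−150.02) = 51 + 6.05·49/125.22 ≈ 53.37, so AQI = 53.
Cairo: 285.90 lies in 275.25–405.15, so I_lo=101, I_hi=150, C_lo=275.25, C_hi=405.15.
(150−101)/(405.15−275.25) × (285.90−275.25) + 101 = 49/129.90 × 10.65 + 101 ≈ 105.02 → 105.
AQIs: Kathmandu=95, Salt Lake City=230, Mumbai=132, Tehran=53, Cairo=105. Sum = 95 + 230 + 132 + 53 + 105 = 615.

615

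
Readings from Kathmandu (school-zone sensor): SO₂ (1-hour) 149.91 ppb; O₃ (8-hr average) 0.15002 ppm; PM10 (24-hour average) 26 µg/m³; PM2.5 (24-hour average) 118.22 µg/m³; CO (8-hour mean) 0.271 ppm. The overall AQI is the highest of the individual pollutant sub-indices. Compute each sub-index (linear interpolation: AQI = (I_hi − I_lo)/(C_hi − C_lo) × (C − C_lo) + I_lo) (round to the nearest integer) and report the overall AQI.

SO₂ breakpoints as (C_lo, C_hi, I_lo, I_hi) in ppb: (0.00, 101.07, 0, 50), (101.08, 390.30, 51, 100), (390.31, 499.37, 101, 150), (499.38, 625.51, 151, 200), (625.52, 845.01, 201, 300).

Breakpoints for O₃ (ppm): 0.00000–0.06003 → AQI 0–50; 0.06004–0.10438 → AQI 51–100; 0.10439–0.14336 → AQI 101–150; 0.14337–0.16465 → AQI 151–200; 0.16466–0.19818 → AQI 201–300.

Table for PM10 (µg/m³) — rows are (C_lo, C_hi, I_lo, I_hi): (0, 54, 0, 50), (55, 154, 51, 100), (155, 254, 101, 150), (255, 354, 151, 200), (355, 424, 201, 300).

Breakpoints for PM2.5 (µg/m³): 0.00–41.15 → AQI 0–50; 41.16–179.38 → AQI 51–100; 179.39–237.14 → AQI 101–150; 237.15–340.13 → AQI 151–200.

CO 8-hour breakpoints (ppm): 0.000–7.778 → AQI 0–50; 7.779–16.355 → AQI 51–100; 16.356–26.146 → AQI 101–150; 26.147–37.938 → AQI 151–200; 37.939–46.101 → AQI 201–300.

166

SO₂ 149.91: bracket 101.08–390.30 → index 51–100; slope 49/289.22, offset 48.83.
AQI = 51 + 49/289.22·48.83 ≈ 59.27 ⇒ 59.
O₃: 0.15002 ∈ [0.14337, 0.16465] ↔ index [151, 200].
151 + (0.15002−0.14337)·(200−151)/(0.16465−0.14337) = 151 + 0.00665·49/0.02128 ≈ 166.31, so AQI = 166.
PM10 26: bracket 0–54 → index 0–50; slope 50/54, offset 26.
AQI = 0 + 50/54·26 ≈ 24.07 ⇒ 24.
PM2.5: row 41.16–179.38 (AQI 51–100). (100−51)·(118.22−41.16)/(179.38−41.16) + 51 = 49·77.06/138.22 + 51 ≈ 78.32 → 78.
CO: 0.271 lies in 0.000–7.778, so I_lo=0, I_hi=50, C_lo=0.000, C_hi=7.778.
(50−0)/(7.778−0.000) × (0.271−0.000) + 0 = 50/7.778 × 0.271 + 0 ≈ 1.74 → 2.
Sub-indices: SO₂→59, O₃→166, PM10→24, PM2.5→78, CO→2. Overall AQI = max = 166; dominant pollutant is O₃.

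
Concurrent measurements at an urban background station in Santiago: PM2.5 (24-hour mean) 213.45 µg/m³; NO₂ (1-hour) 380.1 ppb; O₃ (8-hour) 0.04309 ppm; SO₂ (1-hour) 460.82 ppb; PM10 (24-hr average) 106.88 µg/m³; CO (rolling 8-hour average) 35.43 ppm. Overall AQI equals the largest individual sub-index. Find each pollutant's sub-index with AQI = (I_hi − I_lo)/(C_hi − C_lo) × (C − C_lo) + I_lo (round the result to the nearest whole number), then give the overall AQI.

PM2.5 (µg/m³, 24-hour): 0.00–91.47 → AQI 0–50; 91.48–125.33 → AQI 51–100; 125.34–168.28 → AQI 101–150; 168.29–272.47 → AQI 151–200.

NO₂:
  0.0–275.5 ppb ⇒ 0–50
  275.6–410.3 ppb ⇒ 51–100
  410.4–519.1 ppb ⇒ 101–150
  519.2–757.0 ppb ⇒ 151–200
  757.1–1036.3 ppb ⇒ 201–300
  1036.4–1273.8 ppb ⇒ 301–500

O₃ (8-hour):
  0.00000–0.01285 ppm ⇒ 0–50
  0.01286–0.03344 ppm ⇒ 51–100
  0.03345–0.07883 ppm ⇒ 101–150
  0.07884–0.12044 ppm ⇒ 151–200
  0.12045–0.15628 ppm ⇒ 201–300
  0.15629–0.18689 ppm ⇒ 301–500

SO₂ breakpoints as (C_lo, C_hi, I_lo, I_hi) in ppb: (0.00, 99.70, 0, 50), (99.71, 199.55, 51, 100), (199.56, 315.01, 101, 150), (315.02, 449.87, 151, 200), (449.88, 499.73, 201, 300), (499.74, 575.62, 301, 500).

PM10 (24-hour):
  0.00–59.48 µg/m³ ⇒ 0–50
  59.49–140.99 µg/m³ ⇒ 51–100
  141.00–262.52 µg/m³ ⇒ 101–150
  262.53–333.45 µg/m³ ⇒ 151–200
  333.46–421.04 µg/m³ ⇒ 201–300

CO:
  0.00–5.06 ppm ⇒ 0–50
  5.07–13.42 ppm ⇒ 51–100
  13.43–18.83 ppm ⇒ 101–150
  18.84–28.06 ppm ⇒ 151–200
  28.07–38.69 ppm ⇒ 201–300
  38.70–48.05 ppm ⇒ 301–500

270

PM2.5: 213.45 lies in 168.29–272.47, so I_lo=151, I_hi=200, C_lo=168.29, C_hi=272.47.
(200−151)/(272.47−168.29) × (213.45−168.29) + 151 = 49/104.18 × 45.16 + 151 ≈ 172.24 → 172.
NO₂: row 275.6–410.3 (AQI 51–100). (100−51)·(380.1−275.6)/(410.3−275.6) + 51 = 49·104.5/134.7 + 51 ≈ 89.01 → 89.
O₃: row 0.03345–0.07883 (AQI 101–150). (150−101)·(0.04309−0.03345)/(0.07883−0.03345) + 101 = 49·0.00964/0.04538 + 101 ≈ 111.41 → 111.
SO₂: 460.82 lies in 449.88–499.73, so I_lo=201, I_hi=300, C_lo=449.88, C_hi=499.73.
(300−201)/(499.73−449.88) × (460.82−449.88) + 201 = 99/49.85 × 10.94 + 201 ≈ 222.73 → 223.
PM10: row 59.49–140.99 (AQI 51–100). (100−51)·(106.88−59.49)/(140.99−59.49) + 51 = 49·47.39/81.50 + 51 ≈ 79.49 → 79.
CO: row 28.07–38.69 (AQI 201–300). (300−201)·(35.43−28.07)/(38.69−28.07) + 201 = 99·7.36/10.62 + 201 ≈ 269.61 → 270.
Sub-indices: PM2.5→172, NO₂→89, O₃→111, SO₂→223, PM10→79, CO→270. Overall AQI = max = 270; dominant pollutant is CO.
AQI 270: Very Unhealthy.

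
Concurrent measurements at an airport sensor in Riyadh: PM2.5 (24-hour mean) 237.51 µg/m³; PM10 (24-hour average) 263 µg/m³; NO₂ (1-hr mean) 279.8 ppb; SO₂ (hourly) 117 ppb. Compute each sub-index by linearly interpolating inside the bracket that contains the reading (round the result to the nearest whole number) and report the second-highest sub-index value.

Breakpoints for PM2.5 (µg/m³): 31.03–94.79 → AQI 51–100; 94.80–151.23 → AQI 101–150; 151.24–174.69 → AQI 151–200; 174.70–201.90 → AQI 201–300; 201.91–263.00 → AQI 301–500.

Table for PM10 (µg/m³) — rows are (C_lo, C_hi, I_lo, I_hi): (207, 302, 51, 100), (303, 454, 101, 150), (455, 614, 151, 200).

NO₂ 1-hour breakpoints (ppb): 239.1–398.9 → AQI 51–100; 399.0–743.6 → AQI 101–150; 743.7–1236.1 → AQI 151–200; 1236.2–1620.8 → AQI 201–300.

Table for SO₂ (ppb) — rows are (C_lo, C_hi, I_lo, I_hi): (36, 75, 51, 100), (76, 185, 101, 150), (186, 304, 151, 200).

119

PM2.5: 237.51 ∈ [201.91, 263.00] ↔ index [301, 500].
301 + (237.51−201.91)·(500−301)/(263.00−201.91) = 301 + 35.60·199/61.09 ≈ 416.97, so AQI = 417.
PM10: 263 ∈ [207, 302] ↔ index [51, 100].
51 + (263−207)·(100−51)/(302−207) = 51 + 56·49/95 ≈ 79.88, so AQI = 80.
NO₂: 279.8 ∈ [239.1, 398.9] ↔ index [51, 100].
51 + (279.8−239.1)·(100−51)/(398.9−239.1) = 51 + 40.7·49/159.8 ≈ 63.48, so AQI = 63.
SO₂ 117: bracket 76–185 → index 101–150; slope 49/109, offset 41.
AQI = 101 + 49/109·41 ≈ 119.43 ⇒ 119.
Sub-indices: PM2.5→417, PM10→80, NO₂→63, SO₂→119. Ranked high→low: 417, 119, 80, 63. Second-highest sub-index = 119.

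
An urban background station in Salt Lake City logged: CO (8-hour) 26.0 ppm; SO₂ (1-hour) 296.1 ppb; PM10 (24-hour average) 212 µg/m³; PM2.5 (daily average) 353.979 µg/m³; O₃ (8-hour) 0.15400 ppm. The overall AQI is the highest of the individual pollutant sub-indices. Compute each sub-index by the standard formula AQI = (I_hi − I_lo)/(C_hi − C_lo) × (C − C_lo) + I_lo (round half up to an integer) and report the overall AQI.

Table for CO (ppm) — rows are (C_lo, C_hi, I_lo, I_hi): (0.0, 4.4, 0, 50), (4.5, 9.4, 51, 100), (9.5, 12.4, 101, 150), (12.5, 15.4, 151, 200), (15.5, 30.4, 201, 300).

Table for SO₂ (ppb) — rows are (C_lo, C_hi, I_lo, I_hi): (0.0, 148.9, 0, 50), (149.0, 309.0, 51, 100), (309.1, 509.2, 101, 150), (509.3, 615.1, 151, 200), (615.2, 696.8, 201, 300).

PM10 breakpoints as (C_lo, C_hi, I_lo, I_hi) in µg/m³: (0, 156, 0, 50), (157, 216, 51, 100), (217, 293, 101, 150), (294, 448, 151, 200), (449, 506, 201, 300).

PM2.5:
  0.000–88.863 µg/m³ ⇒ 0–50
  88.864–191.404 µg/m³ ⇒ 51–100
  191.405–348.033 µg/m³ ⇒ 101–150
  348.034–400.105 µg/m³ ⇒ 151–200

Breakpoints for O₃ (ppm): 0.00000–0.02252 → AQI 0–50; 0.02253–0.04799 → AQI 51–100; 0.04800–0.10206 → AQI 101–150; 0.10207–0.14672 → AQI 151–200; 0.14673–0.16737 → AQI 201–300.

CO: 26.0 ∈ [15.5, 30.4] ↔ index [201, 300].
201 + (26.0−15.5)·(300−201)/(30.4−15.5) = 201 + 10.5·99/14.9 ≈ 270.77, so AQI = 271.
SO₂: 296.1 ∈ [149.0, 309.0] ↔ index [51, 100].
51 + (296.1−149.0)·(100−51)/(309.0−149.0) = 51 + 147.1·49/160.0 ≈ 96.05, so AQI = 96.
PM10 212: bracket 157–216 → index 51–100; slope 49/59, offset 55.
AQI = 51 + 49/59·55 ≈ 96.68 ⇒ 97.
PM2.5: row 348.034–400.105 (AQI 151–200). (200−151)·(353.979−348.034)/(400.105−348.034) + 151 = 49·5.945/52.071 + 151 ≈ 156.59 → 157.
O₃: 0.15400 ∈ [0.14673, 0.16737] ↔ index [201, 300].
201 + (0.15400−0.14673)·(300−201)/(0.16737−0.14673) = 201 + 0.00727·99/0.02064 ≈ 235.87, so AQI = 236.
Sub-indices: CO→271, SO₂→96, PM10→97, PM2.5→157, O₃→236. Overall AQI = max = 271; dominant pollutant is CO.

271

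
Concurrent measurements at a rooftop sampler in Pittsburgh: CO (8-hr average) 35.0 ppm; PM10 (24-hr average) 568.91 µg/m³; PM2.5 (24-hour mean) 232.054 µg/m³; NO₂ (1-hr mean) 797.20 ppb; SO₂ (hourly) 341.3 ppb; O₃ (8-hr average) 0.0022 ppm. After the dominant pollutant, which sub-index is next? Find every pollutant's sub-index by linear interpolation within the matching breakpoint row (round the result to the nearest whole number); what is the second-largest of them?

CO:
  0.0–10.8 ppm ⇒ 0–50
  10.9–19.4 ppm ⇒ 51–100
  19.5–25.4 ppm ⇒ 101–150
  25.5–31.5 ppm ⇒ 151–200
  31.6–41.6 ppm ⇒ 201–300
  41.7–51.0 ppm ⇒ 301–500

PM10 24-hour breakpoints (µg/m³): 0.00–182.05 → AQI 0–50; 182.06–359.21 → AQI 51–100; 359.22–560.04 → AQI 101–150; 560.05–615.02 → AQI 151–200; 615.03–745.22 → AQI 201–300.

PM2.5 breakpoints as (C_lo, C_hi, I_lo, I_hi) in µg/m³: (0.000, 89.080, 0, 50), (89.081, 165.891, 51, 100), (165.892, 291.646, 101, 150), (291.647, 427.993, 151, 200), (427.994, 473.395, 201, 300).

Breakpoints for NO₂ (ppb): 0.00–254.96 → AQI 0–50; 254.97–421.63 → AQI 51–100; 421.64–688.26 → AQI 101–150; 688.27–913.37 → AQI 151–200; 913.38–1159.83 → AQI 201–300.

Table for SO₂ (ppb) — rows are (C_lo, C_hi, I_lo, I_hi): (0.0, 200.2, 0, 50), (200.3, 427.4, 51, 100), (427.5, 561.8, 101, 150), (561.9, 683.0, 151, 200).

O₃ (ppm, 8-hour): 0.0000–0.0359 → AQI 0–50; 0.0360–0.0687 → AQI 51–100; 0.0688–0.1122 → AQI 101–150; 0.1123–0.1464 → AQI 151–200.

175

CO: 35.0 lies in 31.6–41.6, so I_lo=201, I_hi=300, C_lo=31.6, C_hi=41.6.
(300−201)/(41.6−31.6) × (35.0−31.6) + 201 = 99/10.0 × 3.4 + 201 ≈ 234.66 → 235.
PM10 568.91: bracket 560.05–615.02 → index 151–200; slope 49/54.97, offset 8.86.
AQI = 151 + 49/54.97·8.86 ≈ 158.90 ⇒ 159.
PM2.5 232.054: bracket 165.892–291.646 → index 101–150; slope 49/125.754, offset 66.162.
AQI = 101 + 49/125.754·66.162 ≈ 126.78 ⇒ 127.
NO₂: row 688.27–913.37 (AQI 151–200). (200−151)·(797.20−688.27)/(913.37−688.27) + 151 = 49·108.93/225.10 + 151 ≈ 174.71 → 175.
SO₂: row 200.3–427.4 (AQI 51–100). (100−51)·(341.3−200.3)/(427.4−200.3) + 51 = 49·141.0/227.1 + 51 ≈ 81.42 → 81.
O₃: 0.0022 lies in 0.0000–0.0359, so I_lo=0, I_hi=50, C_lo=0.0000, C_hi=0.0359.
(50−0)/(0.0359−0.0000) × (0.0022−0.0000) + 0 = 50/0.0359 × 0.0022 + 0 ≈ 3.06 → 3.
Sub-indices: CO→235, PM10→159, PM2.5→127, NO₂→175, SO₂→81, O₃→3. Ranked high→low: 235, 175, 159, 127, 81, 3. Second-highest sub-index = 175.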